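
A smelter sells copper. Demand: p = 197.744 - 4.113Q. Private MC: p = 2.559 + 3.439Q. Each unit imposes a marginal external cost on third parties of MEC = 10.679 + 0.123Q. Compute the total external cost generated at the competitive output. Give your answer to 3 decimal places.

Market equilibrium (private): 2.559 + 3.439Q = 197.744 - 4.113Q → Q_m = 25.8455.
Total external cost = ∫₀^{Q_m} (10.679 + 0.123Q) dQ = 10.679×25.8455 + ½×0.123×25.8455² = 317.0855.

317.085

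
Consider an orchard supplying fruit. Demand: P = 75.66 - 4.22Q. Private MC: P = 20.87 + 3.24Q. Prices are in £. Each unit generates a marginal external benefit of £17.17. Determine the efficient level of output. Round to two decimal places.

Social marginal cost = private MC − MEB = 3.70 + 3.24Q.
Set SMC = demand: 3.70 + 3.24Q = 75.66 - 4.22Q → Q* = 9.6461.

Q* = 9.65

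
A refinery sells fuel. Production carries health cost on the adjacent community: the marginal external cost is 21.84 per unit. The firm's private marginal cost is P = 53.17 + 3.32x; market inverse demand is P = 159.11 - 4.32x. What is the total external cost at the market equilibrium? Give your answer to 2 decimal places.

302.84

Market equilibrium (private): 53.17 + 3.32x = 159.11 - 4.32x → x_m = 13.8665.
Total external cost = MEC × x_m = 21.84 × 13.8665 = 302.8444.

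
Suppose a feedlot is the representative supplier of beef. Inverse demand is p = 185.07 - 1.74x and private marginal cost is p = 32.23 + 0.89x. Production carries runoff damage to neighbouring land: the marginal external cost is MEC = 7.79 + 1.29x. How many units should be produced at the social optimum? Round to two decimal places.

Social marginal cost = private MC + MEC = 40.02 + 2.18x.
Set SMC = demand: 40.02 + 2.18x = 185.07 - 1.74x → x* = 37.0026.

x* = 37.00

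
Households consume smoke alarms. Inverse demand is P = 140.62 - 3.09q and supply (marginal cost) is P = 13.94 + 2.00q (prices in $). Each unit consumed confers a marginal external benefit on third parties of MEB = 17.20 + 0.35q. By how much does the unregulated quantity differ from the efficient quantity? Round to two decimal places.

5.47 units

Market equilibrium (private): 13.94 + 2.00q = 140.62 - 3.09q → q_m = 24.8880.
Social marginal benefit = demand + MEB = 157.82 - 2.74q.
Set SMB = MC: 157.82 - 2.74q = 13.94 + 2.00q → q* = 30.3544.
Gap = |24.8880 − 30.3544| = 5.4664.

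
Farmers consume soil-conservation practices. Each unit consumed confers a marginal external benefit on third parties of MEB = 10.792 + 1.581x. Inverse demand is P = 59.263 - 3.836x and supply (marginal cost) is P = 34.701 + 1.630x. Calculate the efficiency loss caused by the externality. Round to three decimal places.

DWL = 41.220

Market equilibrium (private): 34.701 + 1.630x = 59.263 - 3.836x → x_m = 4.4936.
Social marginal benefit = demand + MEB = 70.055 - 2.255x.
Set SMB = MC: 70.055 - 2.255x = 34.701 + 1.630x → x* = 9.1001.
Height of the DWL triangle at x_m is SMB(x_m) − MC(x_m) = MEB(x_m) = 17.8964.
DWL = ½ × 4.6065 × 17.8964 = 41.2199.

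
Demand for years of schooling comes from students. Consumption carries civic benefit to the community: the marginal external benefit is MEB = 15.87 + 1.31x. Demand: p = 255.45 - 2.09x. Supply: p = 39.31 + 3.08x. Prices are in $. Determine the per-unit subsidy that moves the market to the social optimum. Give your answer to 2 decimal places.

subsidy = $94.61 per unit

Social marginal benefit = demand + MEB = 271.32 - 0.78x.
Set SMB = MC: 271.32 - 0.78x = 39.31 + 3.08x → x* = 60.1062.
The Pigouvian subsidy equals MEB at x*: 15.87 + 1.31×60.1062 = 94.6091.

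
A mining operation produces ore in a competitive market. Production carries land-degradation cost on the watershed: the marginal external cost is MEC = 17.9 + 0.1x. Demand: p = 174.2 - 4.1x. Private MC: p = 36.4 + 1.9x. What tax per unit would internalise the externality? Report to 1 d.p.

Social marginal cost = private MC + MEC = 54.3 + 2.0x.
Set SMC = demand: 54.3 + 2.0x = 174.2 - 4.1x → x* = 19.6557.
The Pigouvian tax equals MEC at x*: 17.9 + 0.1×19.6557 = 19.8656.

tax = 19.9 per unit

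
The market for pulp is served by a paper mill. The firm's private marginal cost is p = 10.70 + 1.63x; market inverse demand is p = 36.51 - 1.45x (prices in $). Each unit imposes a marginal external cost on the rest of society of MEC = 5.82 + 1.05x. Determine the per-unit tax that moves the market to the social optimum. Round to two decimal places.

tax = $10.90 per unit

Social marginal cost = private MC + MEC = 16.52 + 2.68x.
Set SMC = demand: 16.52 + 2.68x = 36.51 - 1.45x → x* = 4.8402.
The Pigouvian tax equals MEC at x*: 5.82 + 1.05×4.8402 = 10.9022.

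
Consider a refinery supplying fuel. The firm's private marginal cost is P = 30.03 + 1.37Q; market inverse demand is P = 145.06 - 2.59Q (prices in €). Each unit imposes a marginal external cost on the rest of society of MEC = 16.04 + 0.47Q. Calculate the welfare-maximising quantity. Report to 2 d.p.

Q* = 22.35

Social marginal cost = private MC + MEC = 46.07 + 1.84Q.
Set SMC = demand: 46.07 + 1.84Q = 145.06 - 2.59Q → Q* = 22.3454.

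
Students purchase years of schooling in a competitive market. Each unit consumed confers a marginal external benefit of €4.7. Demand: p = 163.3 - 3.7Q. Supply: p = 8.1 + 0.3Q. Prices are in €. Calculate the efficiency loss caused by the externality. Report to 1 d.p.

Market equilibrium (private): 8.1 + 0.3Q = 163.3 - 3.7Q → Q_m = 38.8000.
Social marginal benefit = demand + MEB = 168.0 - 3.7Q.
Set SMB = MC: 168.0 - 3.7Q = 8.1 + 0.3Q → Q* = 39.9750.
The loss is the area between SMB and MC from Q* to Q_m; with linear curves that's a triangle of height MEB(Q_m).
DWL = ½ × 1.1750 × 4.7000 = 2.7613.

DWL = €2.8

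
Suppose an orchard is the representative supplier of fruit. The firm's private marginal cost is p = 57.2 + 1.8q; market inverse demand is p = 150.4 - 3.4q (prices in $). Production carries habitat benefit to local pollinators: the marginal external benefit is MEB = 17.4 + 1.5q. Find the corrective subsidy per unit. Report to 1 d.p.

Social marginal cost = private MC − MEB = 39.8 + 0.3q.
Set SMC = demand: 39.8 + 0.3q = 150.4 - 3.4q → q* = 29.8919.
The Pigouvian subsidy equals MEB at q*: 17.4 + 1.5×29.8919 = 62.2379.

subsidy = $62.2 per unit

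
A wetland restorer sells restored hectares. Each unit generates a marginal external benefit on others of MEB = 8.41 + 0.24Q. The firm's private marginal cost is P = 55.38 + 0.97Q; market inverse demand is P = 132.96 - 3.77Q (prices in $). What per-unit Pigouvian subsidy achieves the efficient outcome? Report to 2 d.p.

Social marginal cost = private MC − MEB = 46.97 + 0.73Q.
Set SMC = demand: 46.97 + 0.73Q = 132.96 - 3.77Q → Q* = 19.1089.
The Pigouvian subsidy equals MEB at Q*: 8.41 + 0.24×19.1089 = 12.9961.

subsidy = $13.00 per unit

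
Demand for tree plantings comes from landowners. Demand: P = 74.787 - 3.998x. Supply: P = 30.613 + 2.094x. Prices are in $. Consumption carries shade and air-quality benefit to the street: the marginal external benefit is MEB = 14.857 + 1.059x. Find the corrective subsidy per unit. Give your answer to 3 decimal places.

subsidy = $27.278 per unit

Social marginal benefit = demand + MEB = 89.644 - 2.939x.
Set SMB = MC: 89.644 - 2.939x = 30.613 + 2.094x → x* = 11.7288.
The Pigouvian subsidy equals MEB at x*: 14.857 + 1.059×11.7288 = 27.2778.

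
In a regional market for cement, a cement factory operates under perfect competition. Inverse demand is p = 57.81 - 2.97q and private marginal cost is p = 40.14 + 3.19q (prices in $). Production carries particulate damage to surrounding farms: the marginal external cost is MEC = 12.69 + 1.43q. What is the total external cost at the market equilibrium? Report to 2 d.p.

$42.28

Market equilibrium (private): 40.14 + 3.19q = 57.81 - 2.97q → q_m = 2.8685.
Total external cost = ∫₀^{q_m} (12.69 + 1.43q) dq = 12.69×2.8685 + ½×1.43×2.8685² = 42.2845.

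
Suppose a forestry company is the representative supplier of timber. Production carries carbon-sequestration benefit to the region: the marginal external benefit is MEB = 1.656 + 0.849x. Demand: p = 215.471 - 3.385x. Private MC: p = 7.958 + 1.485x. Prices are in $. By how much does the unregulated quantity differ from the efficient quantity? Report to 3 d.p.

Market equilibrium (private): 7.958 + 1.485x = 215.471 - 3.385x → x_m = 42.6105.
Social marginal cost = private MC − MEB = 6.302 + 0.636x.
Set SMC = demand: 6.302 + 0.636x = 215.471 - 3.385x → x* = 52.0191.
Gap = |42.6105 − 52.0191| = 9.4086.

9.409 units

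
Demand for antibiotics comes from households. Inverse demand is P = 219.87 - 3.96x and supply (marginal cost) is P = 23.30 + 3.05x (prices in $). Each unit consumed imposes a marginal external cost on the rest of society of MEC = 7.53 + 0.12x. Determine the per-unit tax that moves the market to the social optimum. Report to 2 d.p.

Social marginal benefit = demand − MEC = 212.34 - 4.08x.
Set SMB = MC: 212.34 - 4.08x = 23.30 + 3.05x → x* = 26.5133.
The Pigouvian tax equals MEC at x*: 7.53 + 0.12×26.5133 = 10.7116.

tax = $10.71 per unit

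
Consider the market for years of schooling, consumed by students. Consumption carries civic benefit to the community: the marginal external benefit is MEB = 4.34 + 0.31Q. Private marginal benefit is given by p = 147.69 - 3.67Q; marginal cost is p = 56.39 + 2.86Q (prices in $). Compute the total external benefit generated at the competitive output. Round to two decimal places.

$90.98

Market equilibrium (private): 56.39 + 2.86Q = 147.69 - 3.67Q → Q_m = 13.9816.
Total external benefit = ∫₀^{Q_m} (4.34 + 0.31Q) dQ = 4.34×13.9816 + ½×0.31×13.9816² = 90.9803.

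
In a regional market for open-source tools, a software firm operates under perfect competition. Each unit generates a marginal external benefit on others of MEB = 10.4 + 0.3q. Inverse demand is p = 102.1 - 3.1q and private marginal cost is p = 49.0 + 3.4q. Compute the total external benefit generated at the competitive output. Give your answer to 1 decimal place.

Market equilibrium (private): 49.0 + 3.4q = 102.1 - 3.1q → q_m = 8.1692.
Total external benefit = ∫₀^{q_m} (10.4 + 0.3q) dq = 10.4×8.1692 + ½×0.3×8.1692² = 94.9701.

95.0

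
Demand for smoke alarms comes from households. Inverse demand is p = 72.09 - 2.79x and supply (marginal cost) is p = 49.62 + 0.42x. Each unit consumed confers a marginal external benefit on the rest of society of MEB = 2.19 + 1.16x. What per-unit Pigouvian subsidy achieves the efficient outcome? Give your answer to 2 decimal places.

Social marginal benefit = demand + MEB = 74.28 - 1.63x.
Set SMB = MC: 74.28 - 1.63x = 49.62 + 0.42x → x* = 12.0293.
The Pigouvian subsidy equals MEB at x*: 2.19 + 1.16×12.0293 = 16.1440.

subsidy = 16.14 per unit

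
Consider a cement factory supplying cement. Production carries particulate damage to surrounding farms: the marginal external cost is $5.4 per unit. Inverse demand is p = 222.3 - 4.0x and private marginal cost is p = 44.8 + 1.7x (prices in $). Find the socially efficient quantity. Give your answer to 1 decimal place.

x* = 30.2

Social marginal cost = private MC + MEC = 50.2 + 1.7x.
Set SMC = demand: 50.2 + 1.7x = 222.3 - 4.0x → x* = 30.1930.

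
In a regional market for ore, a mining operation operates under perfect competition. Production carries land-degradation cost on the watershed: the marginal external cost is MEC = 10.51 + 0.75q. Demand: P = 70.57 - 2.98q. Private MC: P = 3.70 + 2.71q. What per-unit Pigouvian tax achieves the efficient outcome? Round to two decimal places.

tax = 17.07 per unit

Social marginal cost = private MC + MEC = 14.21 + 3.46q.
Set SMC = demand: 14.21 + 3.46q = 70.57 - 2.98q → q* = 8.7516.
The Pigouvian tax equals MEC at q*: 10.51 + 0.75×8.7516 = 17.0737.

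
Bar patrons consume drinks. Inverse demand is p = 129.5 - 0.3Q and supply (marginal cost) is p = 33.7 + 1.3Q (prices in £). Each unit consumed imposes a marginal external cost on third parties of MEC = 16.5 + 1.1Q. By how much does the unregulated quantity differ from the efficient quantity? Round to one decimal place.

30.5 units

Market equilibrium (private): 33.7 + 1.3Q = 129.5 - 0.3Q → Q_m = 59.8750.
Social marginal benefit = demand − MEC = 113.0 - 1.4Q.
Set SMB = MC: 113.0 - 1.4Q = 33.7 + 1.3Q → Q* = 29.3704.
Gap = |59.8750 − 29.3704| = 30.5046.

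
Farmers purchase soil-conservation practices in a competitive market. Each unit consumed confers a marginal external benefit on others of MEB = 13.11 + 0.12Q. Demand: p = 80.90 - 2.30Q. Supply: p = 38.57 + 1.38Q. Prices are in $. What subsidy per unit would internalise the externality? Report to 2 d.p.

subsidy = $14.98 per unit

Social marginal benefit = demand + MEB = 94.01 - 2.18Q.
Set SMB = MC: 94.01 - 2.18Q = 38.57 + 1.38Q → Q* = 15.5730.
The Pigouvian subsidy equals MEB at Q*: 13.11 + 0.12×15.5730 = 14.9788.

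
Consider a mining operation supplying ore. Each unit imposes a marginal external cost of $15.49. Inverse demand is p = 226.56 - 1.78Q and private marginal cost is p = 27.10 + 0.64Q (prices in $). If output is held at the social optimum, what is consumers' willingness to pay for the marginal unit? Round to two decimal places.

Social marginal cost = private MC + MEC = 42.59 + 0.64Q.
Set SMC = demand: 42.59 + 0.64Q = 226.56 - 1.78Q → Q* = 76.0207.
Consumer price on the demand curve at Q*: 226.56 − 1.78×76.0207 = 91.2432.

P = $91.24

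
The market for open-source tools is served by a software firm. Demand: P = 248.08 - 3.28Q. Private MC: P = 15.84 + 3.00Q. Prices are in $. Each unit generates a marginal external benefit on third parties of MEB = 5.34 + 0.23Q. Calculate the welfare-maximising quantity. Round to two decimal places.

Q* = 39.27

Social marginal cost = private MC − MEB = 10.50 + 2.77Q.
Set SMC = demand: 10.50 + 2.77Q = 248.08 - 3.28Q → Q* = 39.2694.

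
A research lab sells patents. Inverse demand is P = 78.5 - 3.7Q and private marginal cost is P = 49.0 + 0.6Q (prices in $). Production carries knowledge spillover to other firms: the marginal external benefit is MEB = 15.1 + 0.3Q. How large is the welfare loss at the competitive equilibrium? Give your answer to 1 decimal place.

Market equilibrium (private): 49.0 + 0.6Q = 78.5 - 3.7Q → Q_m = 6.8605.
Social marginal cost = private MC − MEB = 33.9 + 0.3Q.
Set SMC = demand: 33.9 + 0.3Q = 78.5 - 3.7Q → Q* = 11.1500.
The welfare-loss triangle has base |Q_m − Q*| and height MEB(Q_m) (the vertical gap between SMC and demand is zero at Q* and MEB at Q_m).
DWL = ½ × 4.2895 × 17.1581 = 36.7998.

DWL = $36.8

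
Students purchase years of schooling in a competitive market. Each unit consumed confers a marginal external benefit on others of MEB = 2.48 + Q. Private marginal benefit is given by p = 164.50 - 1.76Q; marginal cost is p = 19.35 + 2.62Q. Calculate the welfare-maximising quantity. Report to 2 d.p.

Social marginal benefit = demand + MEB = 166.98 - 0.76Q.
Set SMB = MC: 166.98 - 0.76Q = 19.35 + 2.62Q → Q* = 43.6775.

Q* = 43.68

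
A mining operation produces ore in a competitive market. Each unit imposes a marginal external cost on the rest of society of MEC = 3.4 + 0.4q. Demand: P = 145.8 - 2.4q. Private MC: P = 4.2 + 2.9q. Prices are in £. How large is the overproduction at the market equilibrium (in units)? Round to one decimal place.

2.5 units

Market equilibrium (private): 4.2 + 2.9q = 145.8 - 2.4q → q_m = 26.7170.
Social marginal cost = private MC + MEC = 7.6 + 3.3q.
Set SMC = demand: 7.6 + 3.3q = 145.8 - 2.4q → q* = 24.2456.
Gap = |26.7170 − 24.2456| = 2.4714.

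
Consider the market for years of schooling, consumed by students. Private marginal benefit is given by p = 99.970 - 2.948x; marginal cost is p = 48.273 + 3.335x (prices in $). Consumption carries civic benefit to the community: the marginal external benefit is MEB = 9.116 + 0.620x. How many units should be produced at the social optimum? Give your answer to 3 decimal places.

Social marginal benefit = demand + MEB = 109.086 - 2.328x.
Set SMB = MC: 109.086 - 2.328x = 48.273 + 3.335x → x* = 10.7387.

x* = 10.739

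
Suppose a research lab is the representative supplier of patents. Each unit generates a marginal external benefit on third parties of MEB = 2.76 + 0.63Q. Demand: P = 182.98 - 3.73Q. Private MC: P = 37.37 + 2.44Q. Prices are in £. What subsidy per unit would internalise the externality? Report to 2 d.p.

subsidy = £19.63 per unit

Social marginal cost = private MC − MEB = 34.61 + 1.81Q.
Set SMC = demand: 34.61 + 1.81Q = 182.98 - 3.73Q → Q* = 26.7816.
The Pigouvian subsidy equals MEB at Q*: 2.76 + 0.63×26.7816 = 19.6324.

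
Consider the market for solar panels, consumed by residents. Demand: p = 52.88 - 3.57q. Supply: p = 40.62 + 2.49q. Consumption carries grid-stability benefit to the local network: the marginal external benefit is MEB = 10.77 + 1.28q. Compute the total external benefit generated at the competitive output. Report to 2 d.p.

Market equilibrium (private): 40.62 + 2.49q = 52.88 - 3.57q → q_m = 2.0231.
Total external benefit = ∫₀^{q_m} (10.77 + 1.28q) dq = 10.77×2.0231 + ½×1.28×2.0231² = 24.4083.

24.41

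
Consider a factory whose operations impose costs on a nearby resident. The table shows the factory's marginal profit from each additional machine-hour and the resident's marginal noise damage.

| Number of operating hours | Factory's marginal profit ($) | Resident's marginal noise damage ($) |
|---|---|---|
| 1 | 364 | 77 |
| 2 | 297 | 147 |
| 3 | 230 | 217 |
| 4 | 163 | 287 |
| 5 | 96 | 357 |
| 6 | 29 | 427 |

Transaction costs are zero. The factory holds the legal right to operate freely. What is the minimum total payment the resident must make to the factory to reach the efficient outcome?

$288

Left alone the factory would choose level 6 (marginal profit stays positive).
Efficient level: k* = 3 (marginal profit ≥ marginal noise damage through 3).
The resident must at least cover the factory's forgone profit from cutting 6→3: 163 + 96 + 29 = 288.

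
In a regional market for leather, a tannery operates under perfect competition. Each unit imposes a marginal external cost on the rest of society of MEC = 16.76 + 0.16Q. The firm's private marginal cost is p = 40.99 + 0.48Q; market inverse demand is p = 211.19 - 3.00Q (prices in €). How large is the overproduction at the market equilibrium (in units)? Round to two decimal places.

6.75 units

Market equilibrium (private): 40.99 + 0.48Q = 211.19 - 3.00Q → Q_m = 48.9080.
Social marginal cost = private MC + MEC = 57.75 + 0.64Q.
Set SMC = demand: 57.75 + 0.64Q = 211.19 - 3.00Q → Q* = 42.1538.
Gap = |48.9080 − 42.1538| = 6.7542.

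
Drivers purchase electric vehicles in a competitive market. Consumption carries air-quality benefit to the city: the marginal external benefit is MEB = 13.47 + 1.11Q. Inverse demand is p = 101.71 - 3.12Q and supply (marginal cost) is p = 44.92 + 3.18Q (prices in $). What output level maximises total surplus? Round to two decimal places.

Q* = 13.54

Social marginal benefit = demand + MEB = 115.18 - 2.01Q.
Set SMB = MC: 115.18 - 2.01Q = 44.92 + 3.18Q → Q* = 13.5376.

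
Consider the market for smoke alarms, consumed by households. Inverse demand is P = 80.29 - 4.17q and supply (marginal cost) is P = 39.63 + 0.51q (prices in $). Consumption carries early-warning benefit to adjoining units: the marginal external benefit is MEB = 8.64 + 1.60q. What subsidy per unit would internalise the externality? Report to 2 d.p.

Social marginal benefit = demand + MEB = 88.93 - 2.57q.
Set SMB = MC: 88.93 - 2.57q = 39.63 + 0.51q → q* = 16.0065.
The Pigouvian subsidy equals MEB at q*: 8.64 + 1.60×16.0065 = 34.2504.

subsidy = $34.25 per unit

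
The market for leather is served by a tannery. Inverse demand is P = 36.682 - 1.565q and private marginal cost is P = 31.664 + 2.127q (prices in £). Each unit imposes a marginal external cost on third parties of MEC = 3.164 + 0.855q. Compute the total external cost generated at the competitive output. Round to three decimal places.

Market equilibrium (private): 31.664 + 2.127q = 36.682 - 1.565q → q_m = 1.3592.
Total external cost = ∫₀^{q_m} (3.164 + 0.855q) dq = 3.164×1.3592 + ½×0.855×1.3592² = 5.0903.

£5.090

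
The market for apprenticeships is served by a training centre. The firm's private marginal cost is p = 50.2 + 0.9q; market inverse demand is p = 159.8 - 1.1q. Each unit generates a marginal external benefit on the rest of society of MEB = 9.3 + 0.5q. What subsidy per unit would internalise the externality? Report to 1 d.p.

Social marginal cost = private MC − MEB = 40.9 + 0.4q.
Set SMC = demand: 40.9 + 0.4q = 159.8 - 1.1q → q* = 79.2667.
The Pigouvian subsidy equals MEB at q*: 9.3 + 0.5×79.2667 = 48.9334.

subsidy = 48.9 per unit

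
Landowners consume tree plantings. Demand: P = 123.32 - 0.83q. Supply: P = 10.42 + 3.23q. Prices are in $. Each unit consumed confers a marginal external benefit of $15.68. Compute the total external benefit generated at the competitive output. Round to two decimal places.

Market equilibrium (private): 10.42 + 3.23q = 123.32 - 0.83q → q_m = 27.8079.
Total external benefit = MEB × q_m = 15.68 × 27.8079 = 436.0279.

$436.03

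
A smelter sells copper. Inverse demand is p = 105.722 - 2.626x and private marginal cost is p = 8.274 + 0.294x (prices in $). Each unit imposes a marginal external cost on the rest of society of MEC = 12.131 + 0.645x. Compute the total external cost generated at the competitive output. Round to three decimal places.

$764.021

Market equilibrium (private): 8.274 + 0.294x = 105.722 - 2.626x → x_m = 33.3726.
Total external cost = ∫₀^{x_m} (12.131 + 0.645x) dx = 12.131×33.3726 + ½×0.645×33.3726² = 764.0211.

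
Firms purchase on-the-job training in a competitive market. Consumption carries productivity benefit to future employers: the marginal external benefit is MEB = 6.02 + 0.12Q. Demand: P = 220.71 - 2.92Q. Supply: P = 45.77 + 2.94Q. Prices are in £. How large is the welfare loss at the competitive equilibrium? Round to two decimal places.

DWL = £8.03

Market equilibrium (private): 45.77 + 2.94Q = 220.71 - 2.92Q → Q_m = 29.8532.
Social marginal benefit = demand + MEB = 226.73 - 2.80Q.
Set SMB = MC: 226.73 - 2.80Q = 45.77 + 2.94Q → Q* = 31.5261.
The loss is the area between SMB and MC from Q* to Q_m; with linear curves that's a triangle of height MEB(Q_m).
DWL = ½ × 1.6729 × 9.6024 = 8.0319.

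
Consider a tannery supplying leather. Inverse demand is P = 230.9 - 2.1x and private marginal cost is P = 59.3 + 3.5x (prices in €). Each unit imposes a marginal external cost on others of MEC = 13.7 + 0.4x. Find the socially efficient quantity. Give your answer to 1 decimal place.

x* = 26.3

Social marginal cost = private MC + MEC = 73.0 + 3.9x.
Set SMC = demand: 73.0 + 3.9x = 230.9 - 2.1x → x* = 26.3167.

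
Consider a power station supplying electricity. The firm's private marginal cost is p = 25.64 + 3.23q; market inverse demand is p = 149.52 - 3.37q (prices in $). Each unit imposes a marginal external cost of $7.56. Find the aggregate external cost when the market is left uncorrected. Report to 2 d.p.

Market equilibrium (private): 25.64 + 3.23q = 149.52 - 3.37q → q_m = 18.7697.
Total external cost = MEC × q_m = 7.56 × 18.7697 = 141.8989.

$141.90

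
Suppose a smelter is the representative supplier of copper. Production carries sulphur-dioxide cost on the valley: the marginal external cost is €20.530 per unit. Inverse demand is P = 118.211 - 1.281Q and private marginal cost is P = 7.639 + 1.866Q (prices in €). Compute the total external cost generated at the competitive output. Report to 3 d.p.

Market equilibrium (private): 7.639 + 1.866Q = 118.211 - 1.281Q → Q_m = 35.1357.
Total external cost = MEC × Q_m = 20.530 × 35.1357 = 721.3359.

€721.336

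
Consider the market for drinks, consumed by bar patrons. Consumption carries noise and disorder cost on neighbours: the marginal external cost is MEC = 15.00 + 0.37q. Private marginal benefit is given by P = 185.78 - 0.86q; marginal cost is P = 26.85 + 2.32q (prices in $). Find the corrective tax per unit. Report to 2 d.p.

Social marginal benefit = demand − MEC = 170.78 - 1.23q.
Set SMB = MC: 170.78 - 1.23q = 26.85 + 2.32q → q* = 40.5437.
The Pigouvian tax equals MEC at q*: 15.00 + 0.37×40.5437 = 30.0012.

tax = $30.00 per unit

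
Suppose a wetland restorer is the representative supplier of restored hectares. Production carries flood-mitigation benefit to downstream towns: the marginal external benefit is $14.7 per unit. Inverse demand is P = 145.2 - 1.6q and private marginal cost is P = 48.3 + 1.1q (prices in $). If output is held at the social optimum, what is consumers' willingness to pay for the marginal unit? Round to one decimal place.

Social marginal cost = private MC − MEB = 33.6 + 1.1q.
Set SMC = demand: 33.6 + 1.1q = 145.2 - 1.6q → q* = 41.3333.
Consumer price on the demand curve at q*: 145.2 − 1.6×41.3333 = 79.0667.

P = $79.1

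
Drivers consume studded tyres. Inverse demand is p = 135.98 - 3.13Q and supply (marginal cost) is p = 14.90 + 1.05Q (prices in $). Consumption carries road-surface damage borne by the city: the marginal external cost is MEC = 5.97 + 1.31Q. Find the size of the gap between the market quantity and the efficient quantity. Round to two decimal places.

8.00 units

Market equilibrium (private): 14.90 + 1.05Q = 135.98 - 3.13Q → Q_m = 28.9665.
Social marginal benefit = demand − MEC = 130.01 - 4.44Q.
Set SMB = MC: 130.01 - 4.44Q = 14.90 + 1.05Q → Q* = 20.9672.
Gap = |28.9665 − 20.9672| = 7.9993.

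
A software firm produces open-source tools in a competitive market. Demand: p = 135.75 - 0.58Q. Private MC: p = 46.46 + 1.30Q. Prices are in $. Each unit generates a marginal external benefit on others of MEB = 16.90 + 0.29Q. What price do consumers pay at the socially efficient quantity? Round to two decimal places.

Social marginal cost = private MC − MEB = 29.56 + 1.01Q.
Set SMC = demand: 29.56 + 1.01Q = 135.75 - 0.58Q → Q* = 66.7862.
Consumer price on the demand curve at Q*: 135.75 − 0.58×66.7862 = 97.0140.

P = $97.01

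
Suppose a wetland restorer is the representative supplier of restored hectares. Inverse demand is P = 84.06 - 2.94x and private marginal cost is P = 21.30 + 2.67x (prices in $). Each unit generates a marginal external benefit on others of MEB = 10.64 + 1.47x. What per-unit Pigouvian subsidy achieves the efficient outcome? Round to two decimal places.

subsidy = $36.70 per unit

Social marginal cost = private MC − MEB = 10.66 + 1.20x.
Set SMC = demand: 10.66 + 1.20x = 84.06 - 2.94x → x* = 17.7295.
The Pigouvian subsidy equals MEB at x*: 10.64 + 1.47×17.7295 = 36.7024.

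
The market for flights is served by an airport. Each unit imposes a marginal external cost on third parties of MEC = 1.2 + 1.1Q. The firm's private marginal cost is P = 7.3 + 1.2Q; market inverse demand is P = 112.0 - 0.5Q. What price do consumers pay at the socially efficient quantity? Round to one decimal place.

P = 93.5

Social marginal cost = private MC + MEC = 8.5 + 2.3Q.
Set SMC = demand: 8.5 + 2.3Q = 112.0 - 0.5Q → Q* = 36.9643.
Consumer price on the demand curve at Q*: 112.0 − 0.5×36.9643 = 93.5179.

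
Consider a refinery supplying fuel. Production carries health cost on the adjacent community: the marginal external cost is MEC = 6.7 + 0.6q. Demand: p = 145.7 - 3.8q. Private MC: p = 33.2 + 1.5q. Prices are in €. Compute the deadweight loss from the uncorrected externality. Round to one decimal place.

Market equilibrium (private): 33.2 + 1.5q = 145.7 - 3.8q → q_m = 21.2264.
Social marginal cost = private MC + MEC = 39.9 + 2.1q.
Set SMC = demand: 39.9 + 2.1q = 145.7 - 3.8q → q* = 17.9322.
The loss is the area between SMC and demand from q* to q_m; with linear curves that's a triangle of height MEC(q_m).
DWL = ½ × 3.2942 × 19.4358 = 32.0127.

DWL = €32.0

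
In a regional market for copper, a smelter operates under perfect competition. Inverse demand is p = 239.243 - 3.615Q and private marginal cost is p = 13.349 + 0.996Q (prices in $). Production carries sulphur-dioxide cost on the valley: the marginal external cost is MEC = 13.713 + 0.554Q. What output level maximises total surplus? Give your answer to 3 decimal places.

Q* = 41.081

Social marginal cost = private MC + MEC = 27.062 + 1.550Q.
Set SMC = demand: 27.062 + 1.550Q = 239.243 - 3.615Q → Q* = 41.0805.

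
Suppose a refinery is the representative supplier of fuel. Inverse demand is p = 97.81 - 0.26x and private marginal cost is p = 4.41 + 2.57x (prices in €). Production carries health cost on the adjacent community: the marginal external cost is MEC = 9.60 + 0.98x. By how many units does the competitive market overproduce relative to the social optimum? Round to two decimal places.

Market equilibrium (private): 4.41 + 2.57x = 97.81 - 0.26x → x_m = 33.0035.
Social marginal cost = private MC + MEC = 14.01 + 3.55x.
Set SMC = demand: 14.01 + 3.55x = 97.81 - 0.26x → x* = 21.9948.
Gap = |33.0035 − 21.9948| = 11.0087.

11.01 units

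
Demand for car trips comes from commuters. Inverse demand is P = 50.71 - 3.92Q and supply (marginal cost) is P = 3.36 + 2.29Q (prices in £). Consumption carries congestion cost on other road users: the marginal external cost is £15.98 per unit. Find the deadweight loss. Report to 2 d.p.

Market equilibrium (private): 3.36 + 2.29Q = 50.71 - 3.92Q → Q_m = 7.6248.
Social marginal benefit = demand − MEC = 34.73 - 3.92Q.
Set SMB = MC: 34.73 - 3.92Q = 3.36 + 2.29Q → Q* = 5.0515.
Height of the DWL triangle at Q_m is MC(Q_m) − SMB(Q_m) = MEC(Q_m) = 15.9800.
DWL = ½ × 2.5733 × 15.9800 = 20.5607.

DWL = £20.56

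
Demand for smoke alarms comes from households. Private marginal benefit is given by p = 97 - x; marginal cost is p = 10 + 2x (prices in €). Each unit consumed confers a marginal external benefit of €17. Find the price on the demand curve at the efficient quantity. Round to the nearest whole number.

Social marginal benefit = demand + MEB = 114 - x.
Set SMB = MC: 114 - x = 10 + 2x → x* = 34.6667.
Consumer price on the demand curve at x*: 97 − 1×34.6667 = 62.3333.

P = €62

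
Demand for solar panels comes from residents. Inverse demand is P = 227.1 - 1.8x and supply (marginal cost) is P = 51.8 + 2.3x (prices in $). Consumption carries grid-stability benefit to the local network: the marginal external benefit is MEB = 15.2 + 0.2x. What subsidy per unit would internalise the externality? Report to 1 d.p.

Social marginal benefit = demand + MEB = 242.3 - 1.6x.
Set SMB = MC: 242.3 - 1.6x = 51.8 + 2.3x → x* = 48.8462.
The Pigouvian subsidy equals MEB at x*: 15.2 + 0.2×48.8462 = 24.9692.

subsidy = $25.0 per unit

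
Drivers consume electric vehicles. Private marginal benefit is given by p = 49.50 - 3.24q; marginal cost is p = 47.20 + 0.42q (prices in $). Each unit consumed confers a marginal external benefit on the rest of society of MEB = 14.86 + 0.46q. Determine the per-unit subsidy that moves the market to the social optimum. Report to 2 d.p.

subsidy = $17.33 per unit

Social marginal benefit = demand + MEB = 64.36 - 2.78q.
Set SMB = MC: 64.36 - 2.78q = 47.20 + 0.42q → q* = 5.3625.
The Pigouvian subsidy equals MEB at q*: 14.86 + 0.46×5.3625 = 17.3268.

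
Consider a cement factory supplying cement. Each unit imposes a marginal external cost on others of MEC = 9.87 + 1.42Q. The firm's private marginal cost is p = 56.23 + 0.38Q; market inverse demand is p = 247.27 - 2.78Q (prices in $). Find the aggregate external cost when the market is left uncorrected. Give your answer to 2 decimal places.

$3191.67

Market equilibrium (private): 56.23 + 0.38Q = 247.27 - 2.78Q → Q_m = 60.4557.
Total external cost = ∫₀^{Q_m} (9.87 + 1.42Q) dQ = 9.87×60.4557 + ½×1.42×60.4557² = 3191.6708.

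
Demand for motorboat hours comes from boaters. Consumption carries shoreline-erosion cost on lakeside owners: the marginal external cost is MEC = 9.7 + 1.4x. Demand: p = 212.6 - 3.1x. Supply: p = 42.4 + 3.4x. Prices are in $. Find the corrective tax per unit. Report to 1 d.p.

Social marginal benefit = demand − MEC = 202.9 - 4.5x.
Set SMB = MC: 202.9 - 4.5x = 42.4 + 3.4x → x* = 20.3165.
The Pigouvian tax equals MEC at x*: 9.7 + 1.4×20.3165 = 38.1431.

tax = $38.1 per unit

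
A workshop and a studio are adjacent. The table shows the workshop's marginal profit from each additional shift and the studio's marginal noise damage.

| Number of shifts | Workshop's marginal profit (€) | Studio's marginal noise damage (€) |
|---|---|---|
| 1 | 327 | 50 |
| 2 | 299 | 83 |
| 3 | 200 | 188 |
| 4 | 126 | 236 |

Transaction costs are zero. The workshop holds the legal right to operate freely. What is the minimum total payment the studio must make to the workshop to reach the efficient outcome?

€126

Left alone the workshop would choose level 4 (marginal profit stays positive).
Efficient level: k* = 3 (marginal profit ≥ marginal noise damage through 3).
The studio must at least cover the workshop's forgone profit from cutting 4→3: 126 = 126.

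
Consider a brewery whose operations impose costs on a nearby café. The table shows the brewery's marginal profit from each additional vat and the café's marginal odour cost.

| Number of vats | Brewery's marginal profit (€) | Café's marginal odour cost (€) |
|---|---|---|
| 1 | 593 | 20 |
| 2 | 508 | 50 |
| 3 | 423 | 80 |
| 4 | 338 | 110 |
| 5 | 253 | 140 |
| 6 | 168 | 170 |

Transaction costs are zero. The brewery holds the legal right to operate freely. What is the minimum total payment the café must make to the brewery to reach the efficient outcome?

€168

Left alone the brewery would choose level 6 (marginal profit stays positive).
Efficient level: k* = 5 (marginal profit ≥ marginal odour cost through 5).
The café must at least cover the brewery's forgone profit from cutting 6→5: 168 = 168.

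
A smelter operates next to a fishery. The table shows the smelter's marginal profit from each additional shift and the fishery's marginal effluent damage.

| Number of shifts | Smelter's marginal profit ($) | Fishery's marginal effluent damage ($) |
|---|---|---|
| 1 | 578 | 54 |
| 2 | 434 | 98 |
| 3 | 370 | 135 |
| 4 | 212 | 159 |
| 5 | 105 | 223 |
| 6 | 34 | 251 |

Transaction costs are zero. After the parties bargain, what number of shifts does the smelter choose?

4

Bargaining reaches the level where marginal profit last exceeds marginal effluent damage.
That holds through level 4 (212 ≥ 159) but not at 5 (105 < 223).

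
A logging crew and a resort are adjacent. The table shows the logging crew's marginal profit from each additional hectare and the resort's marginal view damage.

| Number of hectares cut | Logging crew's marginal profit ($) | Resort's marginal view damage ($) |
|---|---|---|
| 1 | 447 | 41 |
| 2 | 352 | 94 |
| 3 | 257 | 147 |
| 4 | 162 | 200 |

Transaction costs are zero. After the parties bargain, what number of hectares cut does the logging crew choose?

Bargaining reaches the level where marginal profit last exceeds marginal view damage.
That holds through level 3 (257 ≥ 147) but not at 4 (162 < 200).

3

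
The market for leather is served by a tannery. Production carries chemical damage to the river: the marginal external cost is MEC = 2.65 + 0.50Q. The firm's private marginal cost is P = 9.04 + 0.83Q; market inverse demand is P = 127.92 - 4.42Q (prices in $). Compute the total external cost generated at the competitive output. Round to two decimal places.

Market equilibrium (private): 9.04 + 0.83Q = 127.92 - 4.42Q → Q_m = 22.6438.
Total external cost = ∫₀^{Q_m} (2.65 + 0.50Q) dQ = 2.65×22.6438 + ½×0.50×22.6438² = 188.1915.

$188.19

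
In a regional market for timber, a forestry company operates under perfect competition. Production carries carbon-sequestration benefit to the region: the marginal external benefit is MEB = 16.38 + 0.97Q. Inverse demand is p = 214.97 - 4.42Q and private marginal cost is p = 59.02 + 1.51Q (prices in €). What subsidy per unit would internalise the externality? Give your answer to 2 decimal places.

subsidy = €50.08 per unit

Social marginal cost = private MC − MEB = 42.64 + 0.54Q.
Set SMC = demand: 42.64 + 0.54Q = 214.97 - 4.42Q → Q* = 34.7440.
The Pigouvian subsidy equals MEB at Q*: 16.38 + 0.97×34.7440 = 50.0817.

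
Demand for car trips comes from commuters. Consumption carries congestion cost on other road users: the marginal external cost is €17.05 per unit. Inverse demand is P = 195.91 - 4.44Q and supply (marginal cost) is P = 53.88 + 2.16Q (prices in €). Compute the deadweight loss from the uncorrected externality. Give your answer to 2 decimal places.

Market equilibrium (private): 53.88 + 2.16Q = 195.91 - 4.44Q → Q_m = 21.5197.
Social marginal benefit = demand − MEC = 178.86 - 4.44Q.
Set SMB = MC: 178.86 - 4.44Q = 53.88 + 2.16Q → Q* = 18.9364.
The welfare-loss triangle has base |Q_m − Q*| and height MEC(Q_m) (the vertical gap between SMB and MC is zero at Q* and MEC at Q_m).
DWL = ½ × 2.5833 × 17.0500 = 22.0226.

DWL = €22.02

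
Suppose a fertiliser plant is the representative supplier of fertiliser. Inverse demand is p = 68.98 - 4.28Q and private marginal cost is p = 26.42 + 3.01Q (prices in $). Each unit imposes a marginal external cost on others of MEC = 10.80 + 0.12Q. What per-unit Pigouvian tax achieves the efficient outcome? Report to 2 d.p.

Social marginal cost = private MC + MEC = 37.22 + 3.13Q.
Set SMC = demand: 37.22 + 3.13Q = 68.98 - 4.28Q → Q* = 4.2861.
The Pigouvian tax equals MEC at Q*: 10.80 + 0.12×4.2861 = 11.3143.

tax = $11.31 per unit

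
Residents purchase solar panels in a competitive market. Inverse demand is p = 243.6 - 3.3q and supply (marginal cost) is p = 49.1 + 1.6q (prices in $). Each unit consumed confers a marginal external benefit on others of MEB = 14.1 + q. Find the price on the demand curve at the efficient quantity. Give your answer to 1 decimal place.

Social marginal benefit = demand + MEB = 257.7 - 2.3q.
Set SMB = MC: 257.7 - 2.3q = 49.1 + 1.6q → q* = 53.4872.
Consumer price on the demand curve at q*: 243.6 − 3.3×53.4872 = 67.0922.

P = $67.1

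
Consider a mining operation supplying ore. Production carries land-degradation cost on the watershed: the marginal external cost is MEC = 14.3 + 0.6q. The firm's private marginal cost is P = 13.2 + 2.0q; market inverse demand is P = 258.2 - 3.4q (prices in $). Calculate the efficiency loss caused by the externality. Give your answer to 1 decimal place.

DWL = $143.7

Market equilibrium (private): 13.2 + 2.0q = 258.2 - 3.4q → q_m = 45.3704.
Social marginal cost = private MC + MEC = 27.5 + 2.6q.
Set SMC = demand: 27.5 + 2.6q = 258.2 - 3.4q → q* = 38.4500.
Height of the DWL triangle at q_m is SMC(q_m) − demand(q_m) = MEC(q_m) = 41.5222.
DWL = ½ × 6.9204 × 41.5222 = 143.6751.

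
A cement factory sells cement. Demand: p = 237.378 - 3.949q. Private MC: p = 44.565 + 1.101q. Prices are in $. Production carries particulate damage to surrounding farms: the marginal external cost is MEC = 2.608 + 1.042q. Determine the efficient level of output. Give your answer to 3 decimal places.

q* = 31.222

Social marginal cost = private MC + MEC = 47.173 + 2.143q.
Set SMC = demand: 47.173 + 2.143q = 237.378 - 3.949q → q* = 31.2221.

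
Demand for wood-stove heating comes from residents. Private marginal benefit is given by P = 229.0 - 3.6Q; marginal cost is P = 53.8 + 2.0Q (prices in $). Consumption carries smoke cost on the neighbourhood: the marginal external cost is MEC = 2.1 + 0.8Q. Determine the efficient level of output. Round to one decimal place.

Social marginal benefit = demand − MEC = 226.9 - 4.4Q.
Set SMB = MC: 226.9 - 4.4Q = 53.8 + 2.0Q → Q* = 27.0469.

Q* = 27.0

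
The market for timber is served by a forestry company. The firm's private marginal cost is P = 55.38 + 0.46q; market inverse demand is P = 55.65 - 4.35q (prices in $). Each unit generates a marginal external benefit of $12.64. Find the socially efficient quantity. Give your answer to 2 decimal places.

q* = 2.68

Social marginal cost = private MC − MEB = 42.74 + 0.46q.
Set SMC = demand: 42.74 + 0.46q = 55.65 - 4.35q → q* = 2.6840.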